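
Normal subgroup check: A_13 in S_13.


H = A_13 in S_13
A_13 has index 2 in S_13, and every subgroup of index 2 is normal

Yes, normal subgroup


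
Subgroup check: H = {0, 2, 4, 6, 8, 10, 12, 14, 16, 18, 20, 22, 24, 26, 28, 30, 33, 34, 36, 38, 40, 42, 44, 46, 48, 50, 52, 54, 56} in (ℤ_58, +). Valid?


Subgroup test for H = {0, 2, 4, 6, 8, 10, 12, 14, 16, 18, 20, 22, 24, 26, 28, 30, 33, 34, 36, 38, 40, 42, 44, 46, 48, 50, 52, 54, 56} in (ℤ_58, +):
(1) 0 ∈ H? Yes
(2) Closure: for all a,b ∈ H, (a+b) mod 58 ∈ H? No  [counterexample: 2 + 30 = 32 ∉ H]
(3) Inverses: for all a ∈ H, -a mod 58 ∈ H? No

No, H is not a subgroup of ℤ_58


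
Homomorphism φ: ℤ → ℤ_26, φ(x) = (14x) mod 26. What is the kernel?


Kernel = preimage of identity
ker(φ) = {x ∈ ℤ : 14x ≡ 0 (mod 26)}. gcd(14,26) = 2, so 14x ≡ 0 (mod 26) ⟺ x ≡ 0 (mod 26/2 = 13). Hence ker(φ) = 13ℤ

ker(φ) = 13ℤ


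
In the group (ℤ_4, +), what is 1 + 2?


Operation: addition mod 4
1 + 2 = (a + b) mod 4 with a = 1, b = 2

1 + 2 = 3


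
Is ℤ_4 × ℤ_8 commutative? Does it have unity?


Direct product ring; commutative with unity (1,1); but (1,0)·(0,1) = (0,0) gives zero divisors, so not an integral domain
Commutative: Yes
Integral domain: No
Has unity: Yes

ℤ_4 × ℤ_8: Commutative=Yes, Unity=Yes


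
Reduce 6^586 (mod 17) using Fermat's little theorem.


Fermat's little theorem: if p is prime and gcd(a,p)=1, then a^(p-1) ≡ 1 (mod p)
p = 17 is prime, gcd(6,17) = 1
Reduce exponent: 586 mod 16 = 10
So 6^586 ≡ 6^10 (mod 17)
6^10 mod 17 = 15

6^586 ≡ 15 (mod 17)


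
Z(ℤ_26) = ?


Z(G) = {g ∈ G | gx = xg for all x ∈ G}
ℤ_26 is abelian, so Z(G) = G

Z(ℤ_26) = ℤ_26


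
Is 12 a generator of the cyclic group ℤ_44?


g generates ℤ_n iff gcd(g, n) = 1
gcd(12, 44) = 4
Since gcd = 4 ≠ 1, ⟨12⟩ has order 11 < 44, so 12 is not a generator.

No, 12 does not generate ℤ_44


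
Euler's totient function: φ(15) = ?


φ(n) = count of k ∈ {1,...,n} with gcd(k,n)=1
Coprimes to 15: {1, 2, 4, 7, 8, 11, 13, 14}
Count: 8

φ(15) = 8


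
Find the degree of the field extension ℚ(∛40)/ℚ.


∛40 has minimal polynomial x³ - 40 (irreducible over ℚ since 40 is not a perfect cube)

[ℚ(∛40)/ℚ] = 3


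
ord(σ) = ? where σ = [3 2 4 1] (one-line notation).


Cycle decomposition: (1 3 4)
Cycle lengths: 3
Order = lcm(3) = 3

ord(σ) = 3


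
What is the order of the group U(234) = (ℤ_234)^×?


U(n) is the group of units mod n; |U(n)| = φ(n)
|U(234)| = φ(234) = 72

|U(234) = (ℤ_234)^×| = 72


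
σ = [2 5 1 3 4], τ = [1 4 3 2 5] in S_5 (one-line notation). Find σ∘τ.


σ∘τ: apply τ first, then σ
1 →τ 1 →σ 2
2 →τ 4 →σ 3
3 →τ 3 →σ 1
4 →τ 2 →σ 5
5 →τ 5 →σ 4

σ∘τ = [2 3 1 5 4]


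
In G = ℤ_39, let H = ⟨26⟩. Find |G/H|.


|⟨26⟩| = n / gcd(26, 39) = 39 / 13 = 3
H is normal (ℤ_39 is abelian).
|G/H| = |G| / |H| = 39 / 3 = 13

|G/H| = 13


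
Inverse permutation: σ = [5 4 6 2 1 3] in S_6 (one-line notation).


To find σ⁻¹, swap domain and range:
σ(1) = 5 → σ⁻¹(5) = 1
σ(2) = 4 → σ⁻¹(4) = 2
σ(3) = 6 → σ⁻¹(6) = 3
σ(4) = 2 → σ⁻¹(2) = 4
σ(5) = 1 → σ⁻¹(1) = 5
σ(6) = 3 → σ⁻¹(3) = 6

σ⁻¹ = [5 4 6 2 1 3]


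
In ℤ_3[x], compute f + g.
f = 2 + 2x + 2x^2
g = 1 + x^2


Add coefficients mod 3:
x^0: 2 + 1 = 0 (mod 3)
x^1: 2 + 0 = 2 (mod 3)
x^2: 2 + 1 = 0 (mod 3)
Result: 2x

f + g = 2x


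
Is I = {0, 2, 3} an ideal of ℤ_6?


Check ideal conditions for I = {0, 2, 3} in ℤ_6:
(1) I is an additive subgroup? No
(2) For r ∈ ℤ_6 and a ∈ I: r·a ∈ I? No  [counterexample: r=2, a=2, r·a mod 6 = 4 ∉ I]

No, I is not an ideal of ℤ_6


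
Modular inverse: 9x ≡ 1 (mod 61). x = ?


Use the extended Euclidean algorithm to write 1 = 9·s + 61·t; then s mod 61 is the inverse.
Euclidean algorithm:
  9 = 0·61 + 9
  61 = 6·9 + 7
  9 = 1·7 + 2
  7 = 3·2 + 1
  2 = 2·1 + 0
gcd(9,61) = 1
Back-substitution gives: 9·(-27) + 61·(4) = 1
So 9⁻¹ ≡ -27 ≡ 34 (mod 61)
Check: 9 × 34 = 306 ≡ 1 (mod 61) ✓

9⁻¹ ≡ 34 (mod 61)


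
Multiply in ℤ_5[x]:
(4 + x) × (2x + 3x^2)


Expand and collect like terms; reduce coefficients mod 5:
x^0: 4·0 = 0 ≡ 0 (mod 5)
x^1: 4·2 + 1·0 = 8 ≡ 3 (mod 5)
x^2: 4·3 + 1·2 = 14 ≡ 4 (mod 5)
x^3: 1·3 = 3 ≡ 3 (mod 5)
Result: 3x + 4x^2 + 3x^3

f · g = 3x + 4x^2 + 3x^3


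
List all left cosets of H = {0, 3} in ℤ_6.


H = {0, 3}, |H| = 2
Number of cosets = |G|/|H| = 6/2 = 3
0 + H = {0, 3}
1 + H = {1, 4}
2 + H = {2, 5}

Cosets: 0+H={0,3}; 1+H={1,4}; 2+H={2,5}


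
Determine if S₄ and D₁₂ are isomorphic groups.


Comparing S₄ and D₁₂:
S₄ has trivial center; D₁₂ has center {e, r⁶}

No, S₄ ≇ D₁₂


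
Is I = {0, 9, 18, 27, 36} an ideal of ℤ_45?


Check ideal conditions for I = {0, 9, 18, 27, 36} in ℤ_45:
(1) I is an additive subgroup? Yes
(2) For r ∈ ℤ_45 and a ∈ I: r·a ∈ I? Yes

Yes, I is an ideal of ℤ_45


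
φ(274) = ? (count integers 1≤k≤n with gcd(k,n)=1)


Factor n: 274 = 2 × 137
φ(n) = n · ∏(1 - 1/p) over distinct primes p | n
φ(274) = 274 · (1 - 1/2) · (1 - 1/137) = 136

φ(274) = 136


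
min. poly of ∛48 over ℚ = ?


∛48 satisfies x³ - 48 = 0, irreducible over ℚ (no rational root; 48 is not a perfect cube)

Minimal polynomial: x³ - 48


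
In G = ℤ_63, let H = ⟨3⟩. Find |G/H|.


|⟨3⟩| = n / gcd(3, 63) = 63 / 3 = 21
H is normal (ℤ_63 is abelian).
|G/H| = |G| / |H| = 63 / 21 = 3

|G/H| = 3


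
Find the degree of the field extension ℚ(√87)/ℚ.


√87 has minimal polynomial x² - 87 (irreducible over ℚ since 87 is squarefree)

[ℚ(√87)/ℚ] = 2


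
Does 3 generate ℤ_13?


g generates ℤ_n iff gcd(g, n) = 1
gcd(3, 13) = 1
Since gcd = 1, 3 is a generator.

Yes, 3 generates ℤ_13


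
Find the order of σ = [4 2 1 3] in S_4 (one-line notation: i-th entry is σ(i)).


Cycle decomposition: (1 4 3)
Cycle lengths: 3
Order = lcm(3) = 3

ord(σ) = 3


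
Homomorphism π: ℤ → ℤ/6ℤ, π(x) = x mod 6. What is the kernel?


Kernel = preimage of identity
ker(π) = multiples of 6 = 6ℤ

ker(π) = 6ℤ


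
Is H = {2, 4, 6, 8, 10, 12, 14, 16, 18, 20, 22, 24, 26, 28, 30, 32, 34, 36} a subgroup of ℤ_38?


Subgroup test for H = {2, 4, 6, 8, 10, 12, 14, 16, 18, 20, 22, 24, 26, 28, 30, 32, 34, 36} in (ℤ_38, +):
(1) 0 ∈ H? No
(2) Closure: for all a,b ∈ H, (a+b) mod 38 ∈ H? No  [counterexample: 2 + 36 = 0 ∉ H]
(3) Inverses: for all a ∈ H, -a mod 38 ∈ H? Yes

No, H is not a subgroup of ℤ_38


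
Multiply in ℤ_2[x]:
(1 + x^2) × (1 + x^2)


Expand and collect like terms; reduce coefficients mod 2:
x^0: 1·1 = 1 ≡ 1 (mod 2)
x^1: 1·0 + 0·1 = 0 ≡ 0 (mod 2)
x^2: 1·1 + 0·0 + 1·1 = 2 ≡ 0 (mod 2)
x^3: 0·1 + 1·0 = 0 ≡ 0 (mod 2)
x^4: 1·1 = 1 ≡ 1 (mod 2)
Result: 1 + x^4

f · g = 1 + x^4


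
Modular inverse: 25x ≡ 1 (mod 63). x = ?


Use the extended Euclidean algorithm to write 1 = 25·s + 63·t; then s mod 63 is the inverse.
Euclidean algorithm:
  25 = 0·63 + 25
  63 = 2·25 + 13
  25 = 1·13 + 12
  13 = 1·12 + 1
  12 = 12·1 + 0
gcd(25,63) = 1
Back-substitution gives: 25·(-5) + 63·(2) = 1
So 25⁻¹ ≡ -5 ≡ 58 (mod 63)
Check: 25 × 58 = 1450 ≡ 1 (mod 63) ✓

25⁻¹ ≡ 58 (mod 63)


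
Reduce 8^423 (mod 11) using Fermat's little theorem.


Fermat's little theorem: if p is prime and gcd(a,p)=1, then a^(p-1) ≡ 1 (mod p)
p = 11 is prime, gcd(8,11) = 1
Reduce exponent: 423 mod 10 = 3
So 8^423 ≡ 8^3 (mod 11)
8^3 mod 11 = 6

8^423 ≡ 6 (mod 11)


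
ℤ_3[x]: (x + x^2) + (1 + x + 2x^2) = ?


Add coefficients mod 3:
x^0: 0 + 1 = 1 (mod 3)
x^1: 1 + 1 = 2 (mod 3)
x^2: 1 + 2 = 0 (mod 3)
Result: 1 + 2x

f + g = 1 + 2x


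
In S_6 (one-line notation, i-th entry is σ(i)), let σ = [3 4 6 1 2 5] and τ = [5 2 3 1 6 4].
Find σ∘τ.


σ∘τ: apply τ first, then σ
1 →τ 5 →σ 2
2 →τ 2 →σ 4
3 →τ 3 →σ 6
4 →τ 1 →σ 3
5 →τ 6 →σ 5
6 →τ 4 →σ 1

σ∘τ = [2 4 6 3 5 1]


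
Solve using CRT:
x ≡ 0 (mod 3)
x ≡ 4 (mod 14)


m₁ = 3, m₂ = 14, gcd = 1, so CRT applies. M = m₁·m₂ = 42
Let M₁ = M/m₁ = 14, M₂ = M/m₂ = 3
Find y₁ ≡ M₁⁻¹ (mod m₁): 14⁻¹ ≡ 2 (mod 3)
Find y₂ ≡ M₂⁻¹ (mod m₂): 3⁻¹ ≡ 5 (mod 14)
x = a₁·M₁·y₁ + a₂·M₂·y₂ = 0·14·2 + 4·3·5 = 60
Reduce mod 42: x ≡ 18
Check: 18 mod 3 = 0 ✓, 18 mod 14 = 4 ✓

x ≡ 18 (mod 42)


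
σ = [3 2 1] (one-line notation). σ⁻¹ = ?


To find σ⁻¹, swap domain and range:
σ(1) = 3 → σ⁻¹(3) = 1
σ(2) = 2 → σ⁻¹(2) = 2
σ(3) = 1 → σ⁻¹(1) = 3

σ⁻¹ = [3 2 1]


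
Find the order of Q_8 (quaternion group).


Q_8 = {±1, ±i, ±j, ±k}
|Q_8| = 8

|Q_8 (quaternion group)| = 8


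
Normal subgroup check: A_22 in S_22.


H = A_22 in S_22
A_22 has index 2 in S_22, and every subgroup of index 2 is normal

Yes, normal subgroup


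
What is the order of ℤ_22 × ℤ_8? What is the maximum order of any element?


|ℤ_22 × ℤ_8| = 22 × 8 = 176
Max element order = lcm(22,8) = 88
Cyclic? No (gcd=2)

|ℤ_22×ℤ_8| = 176, max element order = 88


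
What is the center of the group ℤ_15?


Z(G) = {g ∈ G | gx = xg for all x ∈ G}
ℤ_15 is abelian, so Z(G) = G

Z(ℤ_15) = ℤ_15


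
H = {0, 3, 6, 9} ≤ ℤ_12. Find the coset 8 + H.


8 + H = {8 + h (mod 12) : h ∈ H}
8+0=8, 8+3=11, 8+6=2, 8+9=5
8 + H = {2, 5, 8, 11} = 2 + H

8 + H = {2, 5, 8, 11}


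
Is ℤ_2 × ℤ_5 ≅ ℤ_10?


Comparing ℤ_2 × ℤ_5 and ℤ_10:
gcd(2,5) = 1, so ℤ_2 × ℤ_5 ≅ ℤ_10 (CRT)

Yes, ℤ_2 × ℤ_5 ≅ ℤ_10


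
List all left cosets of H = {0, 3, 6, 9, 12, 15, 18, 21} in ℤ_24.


H = {0, 3, 6, 9, 12, 15, 18, 21}, |H| = 8
Number of cosets = |G|/|H| = 24/8 = 3
0 + H = {0, 3, 6, 9, 12, 15, 18, 21}
1 + H = {1, 4, 7, 10, 13, 16, 19, 22}
2 + H = {2, 5, 8, 11, 14, 17, 20, 23}

Cosets: 0+H={0,3,6,9,12,15,18,21}; 1+H={1,4,7,10,13,16,19,22}; 2+H={2,5,8,11,14,17,20,23}


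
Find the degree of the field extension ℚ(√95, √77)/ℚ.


[ℚ(√95,√77):ℚ] = [ℚ(√95,√77):ℚ(√95)]·[ℚ(√95):ℚ] = 2·2 = 4

[ℚ(√95, √77)/ℚ] = 4


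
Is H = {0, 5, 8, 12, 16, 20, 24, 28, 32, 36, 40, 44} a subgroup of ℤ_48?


Subgroup test for H = {0, 5, 8, 12, 16, 20, 24, 28, 32, 36, 40, 44} in (ℤ_48, +):
(1) 0 ∈ H? Yes
(2) Closure: for all a,b ∈ H, (a+b) mod 48 ∈ H? No  [counterexample: 5 + 5 = 10 ∉ H]
(3) Inverses: for all a ∈ H, -a mod 48 ∈ H? No

No, H is not a subgroup of ℤ_48


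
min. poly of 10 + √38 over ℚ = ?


Let α = 10 + √38. Then α - 10 = √38, so (α - 10)² = 38, giving α² - 20α + 62 = 0. Degree 2 and α ∉ ℚ, so this is the minimal polynomial.

Minimal polynomial: x² - 20x + 62


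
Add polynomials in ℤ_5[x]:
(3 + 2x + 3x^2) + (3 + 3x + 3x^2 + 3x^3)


Add coefficients mod 5:
x^0: 3 + 3 = 1 (mod 5)
x^1: 2 + 3 = 0 (mod 5)
x^2: 3 + 3 = 1 (mod 5)
x^3: 0 + 3 = 3 (mod 5)
Result: 1 + x^2 + 3x^3

f + g = 1 + x^2 + 3x^3


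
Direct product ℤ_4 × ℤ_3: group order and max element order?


|ℤ_4 × ℤ_3| = 4 × 3 = 12
Max element order = lcm(4,3) = 12
Cyclic? Yes (gcd=1)

|ℤ_4×ℤ_3| = 12, max element order = 12


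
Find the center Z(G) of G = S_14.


Z(G) = {g ∈ G | gx = xg for all x ∈ G}
S_n is non-abelian for n ≥ 3; Z(S_14) is trivial

Z(S_14) = {e}


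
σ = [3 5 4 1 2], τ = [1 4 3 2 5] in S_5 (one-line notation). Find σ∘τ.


σ∘τ: apply τ first, then σ
1 →τ 1 →σ 3
2 →τ 4 →σ 1
3 →τ 3 →σ 4
4 →τ 2 →σ 5
5 →τ 5 →σ 2

σ∘τ = [3 1 4 5 2]


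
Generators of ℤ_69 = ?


g generates ℤ_n iff gcd(g,n) = 1
Prime factors of 69: 3, 23
Generators are g ∈ {1,...,68} not divisible by any of these primes.
Generators: {1, 2, 4, 5, 7, 8, 10, 11, 13, 14, 16, 17, 19, 20, 22, 25, 26, 28, 29, 31, 32, 34, 35, 37, 38, 40, 41, 43, 44, 47, 49, 50, 52, 53, 55, 56, 58, 59, 61, 62, 64, 65, 67, 68}
Number of generators = φ(69) = 44

Generators of ℤ_69 = {1, 2, 4, 5, 7, 8, 10, 11, 13, 14, 16, 17, 19, 20, 22, 25, 26, 28, 29, 31, 32, 34, 35, 37, 38, 40, 41, 43, 44, 47, 49, 50, 52, 53, 55, 56, 58, 59, 61, 62, 64, 65, 67, 68}


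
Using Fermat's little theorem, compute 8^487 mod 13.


Fermat's little theorem: if p is prime and gcd(a,p)=1, then a^(p-1) ≡ 1 (mod p)
p = 13 is prime, gcd(8,13) = 1
Reduce exponent: 487 mod 12 = 7
So 8^487 ≡ 8^7 (mod 13)
8^7 mod 13 = 5

8^487 ≡ 5 (mod 13)


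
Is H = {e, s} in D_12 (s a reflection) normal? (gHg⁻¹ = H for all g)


H = {e, s} in D_12 (s a reflection)
r·s·r⁻¹ = sr⁻² ≠ s for n ≥ 3, so {e, s} is not closed under conjugation

No, not a normal subgroup


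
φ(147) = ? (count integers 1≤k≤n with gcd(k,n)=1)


Factor n: 147 = 3 × 7^2
φ(n) = n · ∏(1 - 1/p) over distinct primes p | n
φ(147) = 147 · (1 - 1/3) · (1 - 1/7) = 84

φ(147) = 84


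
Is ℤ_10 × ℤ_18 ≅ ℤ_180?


Comparing ℤ_10 × ℤ_18 and ℤ_180:
gcd(10,18) = 2 ≠ 1. Max element order in ℤ_10×ℤ_18 is lcm(10,18) = 90 < 180, so it has no element of order 180

No, ℤ_10 × ℤ_18 ≇ ℤ_180


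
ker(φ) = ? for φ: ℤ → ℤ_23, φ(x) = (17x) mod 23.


Kernel = preimage of identity
ker(φ) = {x ∈ ℤ : 17x ≡ 0 (mod 23)}. gcd(17,23) = 1, so 17x ≡ 0 (mod 23) ⟺ x ≡ 0 (mod 23/1 = 23). Hence ker(φ) = 23ℤ

ker(φ) = 23ℤ


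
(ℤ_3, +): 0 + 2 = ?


Operation: addition mod 3
0 + 2 = (a + b) mod 3 with a = 0, b = 2

0 + 2 = 2


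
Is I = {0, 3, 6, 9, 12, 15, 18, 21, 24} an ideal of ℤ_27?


Check ideal conditions for I = {0, 3, 6, 9, 12, 15, 18, 21, 24} in ℤ_27:
(1) I is an additive subgroup? Yes
(2) For r ∈ ℤ_27 and a ∈ I: r·a ∈ I? Yes

Yes, I is an ideal of ℤ_27


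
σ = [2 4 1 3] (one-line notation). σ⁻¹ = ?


To find σ⁻¹, swap domain and range:
σ(1) = 2 → σ⁻¹(2) = 1
σ(2) = 4 → σ⁻¹(4) = 2
σ(3) = 1 → σ⁻¹(1) = 3
σ(4) = 3 → σ⁻¹(3) = 4

σ⁻¹ = [3 1 4 2]


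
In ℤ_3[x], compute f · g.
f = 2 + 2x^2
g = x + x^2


Expand and collect like terms; reduce coefficients mod 3:
x^0: 2·0 = 0 ≡ 0 (mod 3)
x^1: 2·1 + 0·0 = 2 ≡ 2 (mod 3)
x^2: 2·1 + 0·1 + 2·0 = 2 ≡ 2 (mod 3)
x^3: 0·1 + 2·1 = 2 ≡ 2 (mod 3)
x^4: 2·1 = 2 ≡ 2 (mod 3)
Result: 2x + 2x^2 + 2x^3 + 2x^4

f · g = 2x + 2x^2 + 2x^3 + 2x^4


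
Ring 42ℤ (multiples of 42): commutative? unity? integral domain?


42ℤ is a commutative ring under +,× but has no multiplicative identity (1 ∉ 42ℤ); it has no zero divisors, but without unity it is not an integral domain
Commutative: Yes
Integral domain: No
Has unity: No

42ℤ (multiples of 42): Commutative=Yes, Unity=No


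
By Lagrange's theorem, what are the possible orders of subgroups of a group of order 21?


Lagrange's theorem: |H| divides |G|
|G| = 21
Divisors of 21: 1, 3, 7, 21

Possible subgroup orders: {1, 3, 7, 21}


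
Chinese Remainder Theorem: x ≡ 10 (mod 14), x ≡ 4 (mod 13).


m₁ = 14, m₂ = 13, gcd = 1, so CRT applies. M = m₁·m₂ = 182
Let M₁ = M/m₁ = 13, M₂ = M/m₂ = 14
Find y₁ ≡ M₁⁻¹ (mod m₁): 13⁻¹ ≡ 13 (mod 14)
Find y₂ ≡ M₂⁻¹ (mod m₂): 14⁻¹ ≡ 1 (mod 13)
x = a₁·M₁·y₁ + a₂·M₂·y₂ = 10·13·13 + 4·14·1 = 1746
Reduce mod 182: x ≡ 108
Check: 108 mod 14 = 10 ✓, 108 mod 13 = 4 ✓

x ≡ 108 (mod 182)


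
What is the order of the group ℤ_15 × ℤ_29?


|A × B| = |A| · |B|
|ℤ_15 × ℤ_29| = 15 × 29 = 435

|ℤ_15 × ℤ_29| = 435


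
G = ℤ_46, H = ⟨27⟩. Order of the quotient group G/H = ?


|⟨27⟩| = n / gcd(27, 46) = 46 / 1 = 46
H is normal (ℤ_46 is abelian).
|G/H| = |G| / |H| = 46 / 46 = 1

|G/H| = 1


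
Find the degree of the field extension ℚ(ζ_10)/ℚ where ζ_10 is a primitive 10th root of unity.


[ℚ(ζ_n):ℚ] = deg Φ_n(x) = φ(n). Here φ(10) = 4

[ℚ(ζ_10)/ℚ where ζ_10 is a primitive 10th root of unity] = 4


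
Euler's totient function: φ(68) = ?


Factor n: 68 = 2^2 × 17
φ(n) = n · ∏(1 - 1/p) over distinct primes p | n
φ(68) = 68 · (1 - 1/2) · (1 - 1/17) = 32

φ(68) = 32


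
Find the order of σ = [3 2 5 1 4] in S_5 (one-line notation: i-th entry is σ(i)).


Cycle decomposition: (1 3 5 4)
Cycle lengths: 4
Order = lcm(4) = 4

ord(σ) = 4


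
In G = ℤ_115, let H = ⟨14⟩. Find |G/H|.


|⟨14⟩| = n / gcd(14, 115) = 115 / 1 = 115
H is normal (ℤ_115 is abelian).
|G/H| = |G| / |H| = 115 / 115 = 1

|G/H| = 1


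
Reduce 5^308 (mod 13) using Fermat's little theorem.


Fermat's little theorem: if p is prime and gcd(a,p)=1, then a^(p-1) ≡ 1 (mod p)
p = 13 is prime, gcd(5,13) = 1
Reduce exponent: 308 mod 12 = 8
So 5^308 ≡ 5^8 (mod 13)
5^8 mod 13 = 1

5^308 ≡ 1 (mod 13)


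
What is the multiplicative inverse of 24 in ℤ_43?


Use the extended Euclidean algorithm to write 1 = 24·s + 43·t; then s mod 43 is the inverse.
Euclidean algorithm:
  24 = 0·43 + 24
  43 = 1·24 + 19
  24 = 1·19 + 5
  19 = 3·5 + 4
  5 = 1·4 + 1
  4 = 4·1 + 0
gcd(24,43) = 1
Back-substitution gives: 24·(9) + 43·(-5) = 1
So 24⁻¹ ≡ 9 ≡ 9 (mod 43)
Check: 24 × 9 = 216 ≡ 1 (mod 43) ✓

24⁻¹ ≡ 9 (mod 43)


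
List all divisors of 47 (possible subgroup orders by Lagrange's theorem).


Lagrange's theorem: |H| divides |G|
|G| = 47
Divisors of 47: 1, 47

Possible subgroup orders: {1, 47}


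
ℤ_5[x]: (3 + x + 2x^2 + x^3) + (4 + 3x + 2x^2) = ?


Add coefficients mod 5:
x^0: 3 + 4 = 2 (mod 5)
x^1: 1 + 3 = 4 (mod 5)
x^2: 2 + 2 = 4 (mod 5)
x^3: 1 + 0 = 1 (mod 5)
Result: 2 + 4x + 4x^2 + x^3

f + g = 2 + 4x + 4x^2 + x^3


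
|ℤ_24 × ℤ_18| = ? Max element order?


|ℤ_24 × ℤ_18| = 24 × 18 = 432
Max element order = lcm(24,18) = 72
Cyclic? No (gcd=6)

|ℤ_24×ℤ_18| = 432, max element order = 72


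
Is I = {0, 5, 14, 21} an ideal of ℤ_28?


Check ideal conditions for I = {0, 5, 14, 21} in ℤ_28:
(1) I is an additive subgroup? No
(2) For r ∈ ℤ_28 and a ∈ I: r·a ∈ I? No  [counterexample: r=2, a=5, r·a mod 28 = 10 ∉ I]

No, I is not an ideal of ℤ_28


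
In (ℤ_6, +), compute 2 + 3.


Operation: addition mod 6
2 + 3 = (a + b) mod 6 with a = 2, b = 3

2 + 3 = 5


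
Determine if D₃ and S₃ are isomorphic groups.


Comparing D₃ and S₃:
Both are the unique non-abelian group of order 6

Yes, D₃ ≅ S₃


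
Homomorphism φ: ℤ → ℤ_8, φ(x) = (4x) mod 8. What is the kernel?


Kernel = preimage of identity
ker(φ) = {x ∈ ℤ : 4x ≡ 0 (mod 8)}. gcd(4,8) = 4, so 4x ≡ 0 (mod 8) ⟺ x ≡ 0 (mod 8/4 = 2). Hence ker(φ) = 2ℤ

ker(φ) = 2ℤ


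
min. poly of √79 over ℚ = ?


√79 satisfies x² - 79 = 0, irreducible over ℚ since 79 is squarefree

Minimal polynomial: x² - 79


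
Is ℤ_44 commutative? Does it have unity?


ℤ_44 is a commutative ring with unity 1; 44 = 2×22 is composite, so 2·22 ≡ 0 gives zero divisors (not an integral domain)
Commutative: Yes
Integral domain: No
Has unity: Yes

ℤ_44: Commutative=Yes, Unity=Yes


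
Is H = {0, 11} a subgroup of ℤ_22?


Subgroup test for H = {0, 11} in (ℤ_22, +):
(1) 0 ∈ H? Yes
(2) Closure: for all a,b ∈ H, (a+b) mod 22 ∈ H? Yes
(3) Inverses: for all a ∈ H, -a mod 22 ∈ H? Yes

Yes, H is a subgroup of ℤ_22


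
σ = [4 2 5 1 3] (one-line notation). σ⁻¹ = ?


To find σ⁻¹, swap domain and range:
σ(1) = 4 → σ⁻¹(4) = 1
σ(2) = 2 → σ⁻¹(2) = 2
σ(3) = 5 → σ⁻¹(5) = 3
σ(4) = 1 → σ⁻¹(1) = 4
σ(5) = 3 → σ⁻¹(3) = 5

σ⁻¹ = [4 2 5 1 3]


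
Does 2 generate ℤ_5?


g generates ℤ_n iff gcd(g, n) = 1
gcd(2, 5) = 1
Since gcd = 1, 2 is a generator.

Yes, 2 generates ℤ_5


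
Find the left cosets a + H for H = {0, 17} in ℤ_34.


H = {0, 17}, |H| = 2
Number of cosets = |G|/|H| = 34/2 = 17
0 + H = {0, 17}
1 + H = {1, 18}
2 + H = {2, 19}
3 + H = {3, 20}
4 + H = {4, 21}
5 + H = {5, 22}
6 + H = {6, 23}
7 + H = {7, 24}
8 + H = {8, 25}
9 + H = {9, 26}
10 + H = {10, 27}
11 + H = {11, 28}
12 + H = {12, 29}
13 + H = {13, 30}
14 + H = {14, 31}
15 + H = {15, 32}
16 + H = {16, 33}

Cosets: 0+H={0,17}; 1+H={1,18}; 2+H={2,19}; 3+H={3,20}; 4+H={4,21}; 5+H={5,22}; 6+H={6,23}; 7+H={7,24}; 8+H={8,25}; 9+H={9,26}; 10+H={10,27}; 11+H={11,28}; 12+H={12,29}; 13+H={13,30}; 14+H={14,31}; 15+H={15,32}; 16+H={16,33}


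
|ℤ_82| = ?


ℤ_n has n elements.

|ℤ_82| = 82


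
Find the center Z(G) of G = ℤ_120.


Z(G) = {g ∈ G | gx = xg for all x ∈ G}
ℤ_120 is abelian, so Z(G) = G

Z(ℤ_120) = ℤ_120


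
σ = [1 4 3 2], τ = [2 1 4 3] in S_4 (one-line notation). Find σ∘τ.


σ∘τ: apply τ first, then σ
1 →τ 2 →σ 4
2 →τ 1 →σ 1
3 →τ 4 →σ 2
4 →τ 3 →σ 3

σ∘τ = [4 1 2 3]


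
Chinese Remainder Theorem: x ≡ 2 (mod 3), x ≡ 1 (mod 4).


m₁ = 3, m₂ = 4, gcd = 1, so CRT applies. M = m₁·m₂ = 12
Let M₁ = M/m₁ = 4, M₂ = M/m₂ = 3
Find y₁ ≡ M₁⁻¹ (mod m₁): 4⁻¹ ≡ 1 (mod 3)
Find y₂ ≡ M₂⁻¹ (mod m₂): 3⁻¹ ≡ 3 (mod 4)
x = a₁·M₁·y₁ + a₂·M₂·y₂ = 2·4·1 + 1·3·3 = 17
Reduce mod 12: x ≡ 5
Check: 5 mod 3 = 2 ✓, 5 mod 4 = 1 ✓

x ≡ 5 (mod 12)


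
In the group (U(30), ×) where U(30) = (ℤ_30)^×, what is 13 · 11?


Operation: multiplication mod 30
13 · 11 = (a × b) mod 30 with a = 13, b = 11

13 · 11 = 23


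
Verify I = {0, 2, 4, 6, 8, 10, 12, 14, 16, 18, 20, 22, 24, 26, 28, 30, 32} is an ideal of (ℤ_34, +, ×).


Check ideal conditions for I = {0, 2, 4, 6, 8, 10, 12, 14, 16, 18, 20, 22, 24, 26, 28, 30, 32} in ℤ_34:
(1) I is an additive subgroup? Yes
(2) For r ∈ ℤ_34 and a ∈ I: r·a ∈ I? Yes

Yes, I is an ideal of ℤ_34


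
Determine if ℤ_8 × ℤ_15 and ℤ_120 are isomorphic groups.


Comparing ℤ_8 × ℤ_15 and ℤ_120:
gcd(8,15) = 1, so ℤ_8 × ℤ_15 ≅ ℤ_120 (CRT)

Yes, ℤ_8 × ℤ_15 ≅ ℤ_120


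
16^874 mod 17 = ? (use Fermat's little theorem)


Fermat's little theorem: if p is prime and gcd(a,p)=1, then a^(p-1) ≡ 1 (mod p)
p = 17 is prime, gcd(16,17) = 1
Reduce exponent: 874 mod 16 = 10
So 16^874 ≡ 16^10 (mod 17)
16^10 mod 17 = 1

16^874 ≡ 1 (mod 17)


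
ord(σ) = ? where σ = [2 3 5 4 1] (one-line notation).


Cycle decomposition: (1 2 3 5)
Cycle lengths: 4
Order = lcm(4) = 4

ord(σ) = 4


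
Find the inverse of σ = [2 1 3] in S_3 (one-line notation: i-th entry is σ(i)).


To find σ⁻¹, swap domain and range:
σ(1) = 2 → σ⁻¹(2) = 1
σ(2) = 1 → σ⁻¹(1) = 2
σ(3) = 3 → σ⁻¹(3) = 3

σ⁻¹ = [2 1 3]


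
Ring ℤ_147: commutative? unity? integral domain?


ℤ_147 is a commutative ring with unity 1; 147 = 3×49 is composite, so 3·49 ≡ 0 gives zero divisors (not an integral domain)
Commutative: Yes
Integral domain: No
Has unity: Yes

ℤ_147: Commutative=Yes, Unity=Yes


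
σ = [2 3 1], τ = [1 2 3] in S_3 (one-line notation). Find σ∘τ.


σ∘τ: apply τ first, then σ
1 →τ 1 →σ 2
2 →τ 2 →σ 3
3 →τ 3 →σ 1

σ∘τ = [2 3 1]


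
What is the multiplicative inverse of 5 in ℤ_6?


Use the extended Euclidean algorithm to write 1 = 5·s + 6·t; then s mod 6 is the inverse.
Euclidean algorithm:
  5 = 0·6 + 5
  6 = 1·5 + 1
  5 = 5·1 + 0
gcd(5,6) = 1
Back-substitution gives: 5·(-1) + 6·(1) = 1
So 5⁻¹ ≡ -1 ≡ 5 (mod 6)
Check: 5 × 5 = 25 ≡ 1 (mod 6) ✓

5⁻¹ ≡ 5 (mod 6)


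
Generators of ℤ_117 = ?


g generates ℤ_n iff gcd(g,n) = 1
Prime factors of 117: 3, 13
Generators are g ∈ {1,...,116} not divisible by any of these primes.
Generators: {1, 2, 4, 5, 7, 8, 10, 11, 14, 16, 17, 19, 20, 22, 23, 25, 28, 29, 31, 32, 34, 35, 37, 38, 40, 41, 43, 44, 46, 47, 49, 50, 53, 55, 56, 58, 59, 61, 62, 64, 67, 68, 70, 71, 73, 74, 76, 77, 79, 80, 82, 83, 85, 86, 88, 89, 92, 94, 95, 97, 98, 100, 101, 103, 106, 107, 109, 110, 112, 113, 115, 116}
Number of generators = φ(117) = 72

Generators of ℤ_117 = {1, 2, 4, 5, 7, 8, 10, 11, 14, 16, 17, 19, 20, 22, 23, 25, 28, 29, 31, 32, 34, 35, 37, 38, 40, 41, 43, 44, 46, 47, 49, 50, 53, 55, 56, 58, 59, 61, 62, 64, 67, 68, 70, 71, 73, 74, 76, 77, 79, 80, 82, 83, 85, 86, 88, 89, 92, 94, 95, 97, 98, 100, 101, 103, 106, 107, 109, 110, 112, 113, 115, 116}


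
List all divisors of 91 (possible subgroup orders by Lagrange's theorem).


Lagrange's theorem: |H| divides |G|
|G| = 91
Divisors of 91: 1, 7, 13, 91

Possible subgroup orders: {1, 7, 13, 91}


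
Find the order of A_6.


|A_n| = n!/2 (even permutations)
|A_6| = 6!/2 = 720/2 = 360

|A_6| = 360


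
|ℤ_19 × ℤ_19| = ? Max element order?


|ℤ_19 × ℤ_19| = 19 × 19 = 361
Max element order = lcm(19,19) = 19
Cyclic? No (gcd=19)

|ℤ_19×ℤ_19| = 361, max element order = 19


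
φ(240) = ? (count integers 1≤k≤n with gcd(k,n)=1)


Factor n: 240 = 2^4 × 3 × 5
φ(n) = n · ∏(1 - 1/p) over distinct primes p | n
φ(240) = 240 · (1 - 1/2) · (1 - 1/3) · (1 - 1/5) = 64

φ(240) = 64


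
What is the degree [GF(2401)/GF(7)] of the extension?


GF(2401) = GF(7^4), so the extension degree is 4

[GF(2401)/GF(7)] = 4


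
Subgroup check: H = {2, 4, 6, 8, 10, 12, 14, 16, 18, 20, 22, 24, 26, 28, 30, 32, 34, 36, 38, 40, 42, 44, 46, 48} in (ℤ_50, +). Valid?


Subgroup test for H = {2, 4, 6, 8, 10, 12, 14, 16, 18, 20, 22, 24, 26, 28, 30, 32, 34, 36, 38, 40, 42, 44, 46, 48} in (ℤ_50, +):
(1) 0 ∈ H? No
(2) Closure: for all a,b ∈ H, (a+b) mod 50 ∈ H? No  [counterexample: 2 + 48 = 0 ∉ H]
(3) Inverses: for all a ∈ H, -a mod 50 ∈ H? Yes

No, H is not a subgroup of ℤ_50


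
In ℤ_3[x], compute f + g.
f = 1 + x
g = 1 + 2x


Add coefficients mod 3:
x^0: 1 + 1 = 2 (mod 3)
x^1: 1 + 2 = 0 (mod 3)
Result: 2

f + g = 2


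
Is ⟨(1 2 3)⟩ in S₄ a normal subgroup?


H = ⟨(1 2 3)⟩ in S₄
(1 4)(1 2 3)(1 4)⁻¹ = (4 2 3) ∉ ⟨(1 2 3)⟩

No, not a normal subgroup


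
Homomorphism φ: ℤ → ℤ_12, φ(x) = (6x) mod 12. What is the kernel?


Kernel = preimage of identity
ker(φ) = {x ∈ ℤ : 6x ≡ 0 (mod 12)}. gcd(6,12) = 6, so 6x ≡ 0 (mod 12) ⟺ x ≡ 0 (mod 12/6 = 2). Hence ker(φ) = 2ℤ

ker(φ) = 2ℤ


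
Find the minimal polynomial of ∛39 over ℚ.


∛39 satisfies x³ - 39 = 0, irreducible over ℚ (no rational root; 39 is not a perfect cube)

Minimal polynomial: x³ - 39


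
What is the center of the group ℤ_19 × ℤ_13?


Z(G) = {g ∈ G | gx = xg for all x ∈ G}
Direct product of abelian groups is abelian, so Z(G) = G

Z(ℤ_19 × ℤ_13) = ℤ_19 × ℤ_13


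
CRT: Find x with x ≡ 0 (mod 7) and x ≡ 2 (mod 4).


m₁ = 7, m₂ = 4, gcd = 1, so CRT applies. M = m₁·m₂ = 28
Let M₁ = M/m₁ = 4, M₂ = M/m₂ = 7
Find y₁ ≡ M₁⁻¹ (mod m₁): 4⁻¹ ≡ 2 (mod 7)
Find y₂ ≡ M₂⁻¹ (mod m₂): 7⁻¹ ≡ 3 (mod 4)
x = a₁·M₁·y₁ + a₂·M₂·y₂ = 0·4·2 + 2·7·3 = 42
Reduce mod 28: x ≡ 14
Check: 14 mod 7 = 0 ✓, 14 mod 4 = 2 ✓

x ≡ 14 (mod 28)


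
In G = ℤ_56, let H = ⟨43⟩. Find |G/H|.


|⟨43⟩| = n / gcd(43, 56) = 56 / 1 = 56
H is normal (ℤ_56 is abelian).
|G/H| = |G| / |H| = 56 / 56 = 1

|G/H| = 1


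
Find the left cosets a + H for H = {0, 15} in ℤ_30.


H = {0, 15}, |H| = 2
Number of cosets = |G|/|H| = 30/2 = 15
0 + H = {0, 15}
1 + H = {1, 16}
2 + H = {2, 17}
3 + H = {3, 18}
4 + H = {4, 19}
5 + H = {5, 20}
6 + H = {6, 21}
7 + H = {7, 22}
8 + H = {8, 23}
9 + H = {9, 24}
10 + H = {10, 25}
11 + H = {11, 26}
12 + H = {12, 27}
13 + H = {13, 28}
14 + H = {14, 29}

Cosets: 0+H={0,15}; 1+H={1,16}; 2+H={2,17}; 3+H={3,18}; 4+H={4,19}; 5+H={5,20}; 6+H={6,21}; 7+H={7,22}; 8+H={8,23}; 9+H={9,24}; 10+H={10,25}; 11+H={11,26}; 12+H={12,27}; 13+H={13,28}; 14+H={14,29}


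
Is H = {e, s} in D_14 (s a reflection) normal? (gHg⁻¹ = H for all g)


H = {e, s} in D_14 (s a reflection)
r·s·r⁻¹ = sr⁻² ≠ s for n ≥ 3, so {e, s} is not closed under conjugation

No, not a normal subgroup


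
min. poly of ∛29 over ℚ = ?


∛29 satisfies x³ - 29 = 0, irreducible over ℚ (no rational root; 29 is not a perfect cube)

Minimal polynomial: x³ - 29


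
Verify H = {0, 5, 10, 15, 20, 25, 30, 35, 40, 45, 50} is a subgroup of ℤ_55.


Subgroup test for H = {0, 5, 10, 15, 20, 25, 30, 35, 40, 45, 50} in (ℤ_55, +):
(1) 0 ∈ H? Yes
(2) Closure: for all a,b ∈ H, (a+b) mod 55 ∈ H? Yes
(3) Inverses: for all a ∈ H, -a mod 55 ∈ H? Yes

Yes, H is a subgroup of ℤ_55


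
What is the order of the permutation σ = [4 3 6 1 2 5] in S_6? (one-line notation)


Cycle decomposition: (1 4) (2 3 6 5)
Cycle lengths: 2, 4
Order = lcm(2, 4) = 4

ord(σ) = 4


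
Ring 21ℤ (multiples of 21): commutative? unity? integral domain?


21ℤ is a commutative ring under +,× but has no multiplicative identity (1 ∉ 21ℤ); it has no zero divisors, but without unity it is not an integral domain
Commutative: Yes
Integral domain: No
Has unity: No

21ℤ (multiples of 21): Commutative=Yes, Unity=No


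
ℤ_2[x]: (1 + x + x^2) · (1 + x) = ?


Expand and collect like terms; reduce coefficients mod 2:
x^0: 1·1 = 1 ≡ 1 (mod 2)
x^1: 1·1 + 1·1 = 2 ≡ 0 (mod 2)
x^2: 1·1 + 1·1 = 2 ≡ 0 (mod 2)
x^3: 1·1 = 1 ≡ 1 (mod 2)
Result: 1 + x^3

f · g = 1 + x^3


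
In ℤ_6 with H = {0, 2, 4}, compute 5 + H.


5 + H = {5 + h (mod 6) : h ∈ H}
5+0=5, 5+2=1, 5+4=3
5 + H = {1, 3, 5} = 1 + H

5 + H = {1, 3, 5}


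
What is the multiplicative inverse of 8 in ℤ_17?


Use the extended Euclidean algorithm to write 1 = 8·s + 17·t; then s mod 17 is the inverse.
Euclidean algorithm:
  8 = 0·17 + 8
  17 = 2·8 + 1
  8 = 8·1 + 0
gcd(8,17) = 1
Back-substitution gives: 8·(-2) + 17·(1) = 1
So 8⁻¹ ≡ -2 ≡ 15 (mod 17)
Check: 8 × 15 = 120 ≡ 1 (mod 17) ✓

8⁻¹ ≡ 15 (mod 17)


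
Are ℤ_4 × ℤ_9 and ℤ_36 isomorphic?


Comparing ℤ_4 × ℤ_9 and ℤ_36:
gcd(4,9) = 1, so ℤ_4 × ℤ_9 ≅ ℤ_36 (CRT)

Yes, ℤ_4 × ℤ_9 ≅ ℤ_36


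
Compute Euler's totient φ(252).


Factor n: 252 = 2^2 × 3^2 × 7
φ(n) = n · ∏(1 - 1/p) over distinct primes p | n
φ(252) = 252 · (1 - 1/2) · (1 - 1/3) · (1 - 1/7) = 72

φ(252) = 72


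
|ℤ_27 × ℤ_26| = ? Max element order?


|ℤ_27 × ℤ_26| = 27 × 26 = 702
Max element order = lcm(27,26) = 702
Cyclic? Yes (gcd=1)

|ℤ_27×ℤ_26| = 702, max element order = 702


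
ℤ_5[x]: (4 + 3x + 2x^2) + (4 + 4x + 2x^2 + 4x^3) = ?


Add coefficients mod 5:
x^0: 4 + 4 = 3 (mod 5)
x^1: 3 + 4 = 2 (mod 5)
x^2: 2 + 2 = 4 (mod 5)
x^3: 0 + 4 = 4 (mod 5)
Result: 3 + 2x + 4x^2 + 4x^3

f + g = 3 + 2x + 4x^2 + 4x^3


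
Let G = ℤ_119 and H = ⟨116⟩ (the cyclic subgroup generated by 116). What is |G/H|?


|⟨116⟩| = n / gcd(116, 119) = 119 / 1 = 119
H is normal (ℤ_119 is abelian).
|G/H| = |G| / |H| = 119 / 119 = 1

|G/H| = 1


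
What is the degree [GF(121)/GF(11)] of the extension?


GF(121) = GF(11^2), so the extension degree is 2

[GF(121)/GF(11)] = 2


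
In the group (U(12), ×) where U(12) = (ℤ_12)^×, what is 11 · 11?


Operation: multiplication mod 12
11 · 11 = (a × b) mod 12 with a = 11, b = 11

11 · 11 = 1


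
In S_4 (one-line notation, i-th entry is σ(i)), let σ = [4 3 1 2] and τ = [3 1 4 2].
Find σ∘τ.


σ∘τ: apply τ first, then σ
1 →τ 3 →σ 1
2 →τ 1 →σ 4
3 →τ 4 →σ 2
4 →τ 2 →σ 3

σ∘τ = [1 4 2 3]


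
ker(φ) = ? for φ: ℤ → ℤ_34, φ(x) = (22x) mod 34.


Kernel = preimage of identity
ker(φ) = {x ∈ ℤ : 22x ≡ 0 (mod 34)}. gcd(22,34) = 2, so 22x ≡ 0 (mod 34) ⟺ x ≡ 0 (mod 34/2 = 17). Hence ker(φ) = 17ℤ

ker(φ) = 17ℤ


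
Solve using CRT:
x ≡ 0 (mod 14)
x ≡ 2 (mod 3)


m₁ = 14, m₂ = 3, gcd = 1, so CRT applies. M = m₁·m₂ = 42
Let M₁ = M/m₁ = 3, M₂ = M/m₂ = 14
Find y₁ ≡ M₁⁻¹ (mod m₁): 3⁻¹ ≡ 5 (mod 14)
Find y₂ ≡ M₂⁻¹ (mod m₂): 14⁻¹ ≡ 2 (mod 3)
x = a₁·M₁·y₁ + a₂·M₂·y₂ = 0·3·5 + 2·14·2 = 56
Reduce mod 42: x ≡ 14
Check: 14 mod 14 = 0 ✓, 14 mod 3 = 2 ✓

x ≡ 14 (mod 42)


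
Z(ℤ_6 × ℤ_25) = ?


Z(G) = {g ∈ G | gx = xg for all x ∈ G}
Direct product of abelian groups is abelian, so Z(G) = G

Z(ℤ_6 × ℤ_25) = ℤ_6 × ℤ_25


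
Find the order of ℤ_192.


ℤ_n has n elements.

|ℤ_192| = 192


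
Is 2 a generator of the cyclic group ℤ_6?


g generates ℤ_n iff gcd(g, n) = 1
gcd(2, 6) = 2
Since gcd = 2 ≠ 1, ⟨2⟩ has order 3 < 6, so 2 is not a generator.

No, 2 does not generate ℤ_6


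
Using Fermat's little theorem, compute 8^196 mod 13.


Fermat's little theorem: if p is prime and gcd(a,p)=1, then a^(p-1) ≡ 1 (mod p)
p = 13 is prime, gcd(8,13) = 1
Reduce exponent: 196 mod 12 = 4
So 8^196 ≡ 8^4 (mod 13)
8^4 mod 13 = 1

8^196 ≡ 1 (mod 13)


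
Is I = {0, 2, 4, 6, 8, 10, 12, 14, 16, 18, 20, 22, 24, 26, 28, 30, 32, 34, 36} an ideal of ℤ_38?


Check ideal conditions for I = {0, 2, 4, 6, 8, 10, 12, 14, 16, 18, 20, 22, 24, 26, 28, 30, 32, 34, 36} in ℤ_38:
(1) I is an additive subgroup? Yes
(2) For r ∈ ℤ_38 and a ∈ I: r·a ∈ I? Yes

Yes, I is an ideal of ℤ_38


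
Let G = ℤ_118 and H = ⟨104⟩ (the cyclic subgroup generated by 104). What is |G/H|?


|⟨104⟩| = n / gcd(104, 118) = 118 / 2 = 59
H is normal (ℤ_118 is abelian).
|G/H| = |G| / |H| = 118 / 59 = 2

|G/H| = 2


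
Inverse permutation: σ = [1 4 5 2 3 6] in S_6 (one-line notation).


To find σ⁻¹, swap domain and range:
σ(1) = 1 → σ⁻¹(1) = 1
σ(2) = 4 → σ⁻¹(4) = 2
σ(3) = 5 → σ⁻¹(5) = 3
σ(4) = 2 → σ⁻¹(2) = 4
σ(5) = 3 → σ⁻¹(3) = 5
σ(6) = 6 → σ⁻¹(6) = 6

σ⁻¹ = [1 4 5 2 3 6]


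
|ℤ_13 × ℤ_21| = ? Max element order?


|ℤ_13 × ℤ_21| = 13 × 21 = 273
Max element order = lcm(13,21) = 273
Cyclic? Yes (gcd=1)

|ℤ_13×ℤ_21| = 273, max element order = 273


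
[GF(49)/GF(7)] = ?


GF(49) = GF(7^2), so the extension degree is 2

[GF(49)/GF(7)] = 2


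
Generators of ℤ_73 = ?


g generates ℤ_n iff gcd(g,n) = 1
Prime factors of 73: 73
Generators are g ∈ {1,...,72} not divisible by any of these primes.
Generators: {1, 2, 3, 4, 5, 6, 7, 8, 9, 10, 11, 12, 13, 14, 15, 16, 17, 18, 19, 20, 21, 22, 23, 24, 25, 26, 27, 28, 29, 30, 31, 32, 33, 34, 35, 36, 37, 38, 39, 40, 41, 42, 43, 44, 45, 46, 47, 48, 49, 50, 51, 52, 53, 54, 55, 56, 57, 58, 59, 60, 61, 62, 63, 64, 65, 66, 67, 68, 69, 70, 71, 72}
Number of generators = φ(73) = 72

Generators of ℤ_73 = {1, 2, 3, 4, 5, 6, 7, 8, 9, 10, 11, 12, 13, 14, 15, 16, 17, 18, 19, 20, 21, 22, 23, 24, 25, 26, 27, 28, 29, 30, 31, 32, 33, 34, 35, 36, 37, 38, 39, 40, 41, 42, 43, 44, 45, 46, 47, 48, 49, 50, 51, 52, 53, 54, 55, 56, 57, 58, 59, 60, 61, 62, 63, 64, 65, 66, 67, 68, 69, 70, 71, 72}


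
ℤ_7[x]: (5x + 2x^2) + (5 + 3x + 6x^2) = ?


Add coefficients mod 7:
x^0: 0 + 5 = 5 (mod 7)
x^1: 5 + 3 = 1 (mod 7)
x^2: 2 + 6 = 1 (mod 7)
Result: 5 + x + x^2

f + g = 5 + x + x^2


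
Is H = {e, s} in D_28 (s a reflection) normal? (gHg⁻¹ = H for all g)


H = {e, s} in D_28 (s a reflection)
r·s·r⁻¹ = sr⁻² ≠ s for n ≥ 3, so {e, s} is not closed under conjugation

No, not a normal subgroup


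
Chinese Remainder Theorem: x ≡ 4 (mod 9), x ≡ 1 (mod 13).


m₁ = 9, m₂ = 13, gcd = 1, so CRT applies. M = m₁·m₂ = 117
Let M₁ = M/m₁ = 13, M₂ = M/m₂ = 9
Find y₁ ≡ M₁⁻¹ (mod m₁): 13⁻¹ ≡ 7 (mod 9)
Find y₂ ≡ M₂⁻¹ (mod m₂): 9⁻¹ ≡ 3 (mod 13)
x = a₁·M₁·y₁ + a₂·M₂·y₂ = 4·13·7 + 1·9·3 = 391
Reduce mod 117: x ≡ 40
Check: 40 mod 9 = 4 ✓, 40 mod 13 = 1 ✓

x ≡ 40 (mod 117)


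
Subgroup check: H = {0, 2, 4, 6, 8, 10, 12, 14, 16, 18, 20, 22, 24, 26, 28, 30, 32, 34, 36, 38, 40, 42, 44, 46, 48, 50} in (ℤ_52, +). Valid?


Subgroup test for H = {0, 2, 4, 6, 8, 10, 12, 14, 16, 18, 20, 22, 24, 26, 28, 30, 32, 34, 36, 38, 40, 42, 44, 46, 48, 50} in (ℤ_52, +):
(1) 0 ∈ H? Yes
(2) Closure: for all a,b ∈ H, (a+b) mod 52 ∈ H? Yes
(3) Inverses: for all a ∈ H, -a mod 52 ∈ H? Yes

Yes, H is a subgroup of ℤ_52


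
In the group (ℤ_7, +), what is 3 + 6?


Operation: addition mod 7
3 + 6 = (a + b) mod 7 with a = 3, b = 6

3 + 6 = 2


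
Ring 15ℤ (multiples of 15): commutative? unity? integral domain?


15ℤ is a commutative ring under +,× but has no multiplicative identity (1 ∉ 15ℤ); it has no zero divisors, but without unity it is not an integral domain
Commutative: Yes
Integral domain: No
Has unity: No

15ℤ (multiples of 15): Commutative=Yes, Unity=No


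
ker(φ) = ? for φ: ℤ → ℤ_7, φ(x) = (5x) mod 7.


Kernel = preimage of identity
ker(φ) = {x ∈ ℤ : 5x ≡ 0 (mod 7)}. gcd(5,7) = 1, so 5x ≡ 0 (mod 7) ⟺ x ≡ 0 (mod 7/1 = 7). Hence ker(φ) = 7ℤ

ker(φ) = 7ℤ


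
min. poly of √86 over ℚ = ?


√86 satisfies x² - 86 = 0, irreducible over ℚ since 86 is squarefree

Minimal polynomial: x² - 86


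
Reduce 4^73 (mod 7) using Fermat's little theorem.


Fermat's little theorem: if p is prime and gcd(a,p)=1, then a^(p-1) ≡ 1 (mod p)
p = 7 is prime, gcd(4,7) = 1
Reduce exponent: 73 mod 6 = 1
So 4^73 ≡ 4^1 (mod 7)
4^1 mod 7 = 4

4^73 ≡ 4 (mod 7)


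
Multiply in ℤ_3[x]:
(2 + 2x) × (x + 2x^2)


Expand and collect like terms; reduce coefficients mod 3:
x^0: 2·0 = 0 ≡ 0 (mod 3)
x^1: 2·1 + 2·0 = 2 ≡ 2 (mod 3)
x^2: 2·2 + 2·1 = 6 ≡ 0 (mod 3)
x^3: 2·2 = 4 ≡ 1 (mod 3)
Result: 2x + x^3

f · g = 2x + x^3


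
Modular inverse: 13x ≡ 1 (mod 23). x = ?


Use the extended Euclidean algorithm to write 1 = 13·s + 23·t; then s mod 23 is the inverse.
Euclidean algorithm:
  13 = 0·23 + 13
  23 = 1·13 + 10
  13 = 1·10 + 3
  10 = 3·3 + 1
  3 = 3·1 + 0
gcd(13,23) = 1
Back-substitution gives: 13·(-7) + 23·(4) = 1
So 13⁻¹ ≡ -7 ≡ 16 (mod 23)
Check: 13 × 16 = 208 ≡ 1 (mod 23) ✓

13⁻¹ ≡ 16 (mod 23)


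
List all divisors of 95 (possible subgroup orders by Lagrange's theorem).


Lagrange's theorem: |H| divides |G|
|G| = 95
Divisors of 95: 1, 5, 19, 95

Possible subgroup orders: {1, 5, 19, 95}


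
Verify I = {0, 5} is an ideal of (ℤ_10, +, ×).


Check ideal conditions for I = {0, 5} in ℤ_10:
(1) I is an additive subgroup? Yes
(2) For r ∈ ℤ_10 and a ∈ I: r·a ∈ I? Yes

Yes, I is an ideal of ℤ_10


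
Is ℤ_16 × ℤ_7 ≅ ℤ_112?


Comparing ℤ_16 × ℤ_7 and ℤ_112:
gcd(16,7) = 1, so ℤ_16 × ℤ_7 ≅ ℤ_112 (CRT)

Yes, ℤ_16 × ℤ_7 ≅ ℤ_112


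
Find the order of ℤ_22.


ℤ_n has n elements.

|ℤ_22| = 22


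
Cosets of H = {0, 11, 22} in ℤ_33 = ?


H = {0, 11, 22}, |H| = 3
Number of cosets = |G|/|H| = 33/3 = 11
0 + H = {0, 11, 22}
1 + H = {1, 12, 23}
2 + H = {2, 13, 24}
3 + H = {3, 14, 25}
4 + H = {4, 15, 26}
5 + H = {5, 16, 27}
6 + H = {6, 17, 28}
7 + H = {7, 18, 29}
8 + H = {8, 19, 30}
9 + H = {9, 20, 31}
10 + H = {10, 21, 32}

Cosets: 0+H={0,11,22}; 1+H={1,12,23}; 2+H={2,13,24}; 3+H={3,14,25}; 4+H={4,15,26}; 5+H={5,16,27}; 6+H={6,17,28}; 7+H={7,18,29}; 8+H={8,19,30}; 9+H={9,20,31}; 10+H={10,21,32}


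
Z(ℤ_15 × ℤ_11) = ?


Z(G) = {g ∈ G | gx = xg for all x ∈ G}
Direct product of abelian groups is abelian, so Z(G) = G

Z(ℤ_15 × ℤ_11) = ℤ_15 × ℤ_11


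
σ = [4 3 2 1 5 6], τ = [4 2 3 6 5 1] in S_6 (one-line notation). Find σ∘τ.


σ∘τ: apply τ first, then σ
1 →τ 4 →σ 1
2 →τ 2 →σ 3
3 →τ 3 →σ 2
4 →τ 6 →σ 6
5 →τ 5 →σ 5
6 →τ 1 →σ 4

σ∘τ = [1 3 2 6 5 4]
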